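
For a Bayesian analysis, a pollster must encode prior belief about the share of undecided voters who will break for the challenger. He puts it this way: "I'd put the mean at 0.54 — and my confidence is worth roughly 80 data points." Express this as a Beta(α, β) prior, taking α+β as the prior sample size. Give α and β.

α = 43.2, β = 36.8

Under the effective-sample-size interpretation, Beta(α, β) has prior mean α/(α+β) and prior sample size α+β.
So α+β = 80 and α/(α+β) = 0.54, giving α = 0.54·80 = 43.2 and β = 80 − 43.2 = 36.8.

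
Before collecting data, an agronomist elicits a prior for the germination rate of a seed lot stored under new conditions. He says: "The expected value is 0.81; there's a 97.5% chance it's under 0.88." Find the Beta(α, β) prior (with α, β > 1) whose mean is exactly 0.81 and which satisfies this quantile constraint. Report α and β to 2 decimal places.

With mean 0.81 fixed, write α = 0.81s, β = 0.19s where s = α+β.
Need P(θ < 0.88) = 0.975 under Beta(0.81s, 0.19s). Normal approximation: (q−m)/√(m(1−m)/s) ≈ z_{0.975} = 1.96, so s ≈ 0.81·0.19·(1.96)²/(0.88−0.81)² = 120.7.
At s = 120.7: P(θ<0.88) ≈ 0.984. Adjusting to match 0.975 gives s ≈ 101.01.
So α = 0.81·101.01 ≈ 81.82, β = 0.19·101.01 ≈ 19.19.

α ≈ 81.82, β ≈ 19.19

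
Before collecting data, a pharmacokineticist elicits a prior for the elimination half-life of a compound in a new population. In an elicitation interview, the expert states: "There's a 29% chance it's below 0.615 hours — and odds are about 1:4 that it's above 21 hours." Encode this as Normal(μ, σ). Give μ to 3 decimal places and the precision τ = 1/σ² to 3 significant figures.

μ = 8.702, τ = 0.00468

The p-quantile of Normal(μ,σ) is μ + z_p·σ, with z_{0.29} = -0.5534 and z_{0.8} = 0.8416.
Eliminate σ: μ = (z₂·x₁ − z₁·x₂)/(z₂ − z₁) = (0.8416·0.615 − (-0.5534)·21)/1.395 = 8.702.
Then σ = (x₂ − x₁)/(z₂ − z₁) = (21 − 0.615)/1.395 = 14.613.
Precision τ = 1/σ² = 1/14.61² = 0.00468.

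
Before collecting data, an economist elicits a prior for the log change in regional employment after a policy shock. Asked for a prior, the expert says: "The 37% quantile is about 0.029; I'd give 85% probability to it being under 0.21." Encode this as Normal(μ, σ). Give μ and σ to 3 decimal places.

For Normal(μ,σ), the p-quantile is μ + z_p·σ. Here z_{0.37} = -0.3319, z_{0.85} = 1.036.
So 0.029 = μ − 0.3319σ and 0.21 = μ + 1.036σ.
Subtracting: σ = (0.21 − 0.029)/(1.036 − (-0.3319)) = 0.132.
Then μ = 0.029 − (-0.3319)·0.132 = 0.073.

μ = 0.073, σ = 0.132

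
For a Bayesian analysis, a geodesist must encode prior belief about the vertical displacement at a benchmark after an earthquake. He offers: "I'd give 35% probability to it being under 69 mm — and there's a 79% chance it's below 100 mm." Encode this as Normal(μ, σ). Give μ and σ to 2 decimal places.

μ = 79.02, σ = 26.01

For Normal(μ,σ), the p-quantile is μ + z_p·σ. Here z_{0.35} = -0.3853, z_{0.79} = 0.8064.
So 69 = μ − 0.3853σ and 100 = μ + 0.8064σ.
Subtracting: σ = (100 − 69)/(0.8064 − (-0.3853)) = 26.01.
Then μ = 69 − (-0.3853)·26.01 = 79.02.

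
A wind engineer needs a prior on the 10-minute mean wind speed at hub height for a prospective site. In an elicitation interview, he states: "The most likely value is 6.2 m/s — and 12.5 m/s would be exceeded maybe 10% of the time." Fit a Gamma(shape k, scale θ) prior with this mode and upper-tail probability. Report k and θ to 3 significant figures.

k ≈ 4.9, θ ≈ 1.59

Gamma(k,θ) with k>1 has mode (k−1)θ, so θ = 6.2/(k−1).
Need P(X < 12.5) = 0.9 with θ tied to k this way. Start at k = 2, θ = 6.2: P(X<12.5) ≈ 0.598.
Too low — raise k to concentrate. Iterating converges to k ≈ 4.9.
Then θ = 6.2/(4.9−1) ≈ 1.59.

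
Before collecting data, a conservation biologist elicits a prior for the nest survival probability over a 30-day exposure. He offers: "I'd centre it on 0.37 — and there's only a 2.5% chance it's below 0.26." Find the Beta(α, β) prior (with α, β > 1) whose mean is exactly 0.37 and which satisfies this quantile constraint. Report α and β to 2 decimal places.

α ≈ 25.11, β ≈ 42.75

With mean 0.37 fixed, write α = 0.37s, β = 0.63s where s = α+β.
Need P(θ < 0.26) = 0.025 under Beta(0.37s, 0.63s). Normal approximation: (q−m)/√(m(1−m)/s) ≈ z_{0.025} = -1.96, so s ≈ 0.37·0.63·(-1.96)²/(0.26−0.37)² = 74.0.
At s = 74.0: P(θ<0.26) ≈ 0.020. Adjusting to match 0.025 gives s ≈ 67.86.
So α = 0.37·67.86 ≈ 25.11, β = 0.63·67.86 ≈ 42.75.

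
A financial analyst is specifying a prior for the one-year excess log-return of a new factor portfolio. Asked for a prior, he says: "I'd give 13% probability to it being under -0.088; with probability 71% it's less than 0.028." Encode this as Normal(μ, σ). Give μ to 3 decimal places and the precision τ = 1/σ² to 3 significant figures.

For Normal(μ,σ), the p-quantile is μ + z_p·σ. Here z_{0.13} = -1.126, z_{0.71} = 0.5534.
So -0.088 = μ − 1.126σ and 0.028 = μ + 0.5534σ.
Subtracting: σ = (0.028 − -0.088)/(0.5534 − (-1.126)) = 0.069.
Then μ = -0.088 − (-1.126)·0.069 = -0.010.
Precision τ = 1/σ² = 1/0.06906² = 210.

μ = -0.010, τ = 210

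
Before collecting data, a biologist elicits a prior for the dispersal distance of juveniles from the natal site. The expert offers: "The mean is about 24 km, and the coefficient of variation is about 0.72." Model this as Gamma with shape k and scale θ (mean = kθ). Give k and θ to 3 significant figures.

k ≈ 1.93, θ ≈ 12.4

For Gamma(k, scale θ): mean = kθ, variance = kθ², so CV = 1/√k.
CV = 0.72, hence k = 1/CV² = 1.93.
Then θ = mean/k = 24/1.93 = 12.4.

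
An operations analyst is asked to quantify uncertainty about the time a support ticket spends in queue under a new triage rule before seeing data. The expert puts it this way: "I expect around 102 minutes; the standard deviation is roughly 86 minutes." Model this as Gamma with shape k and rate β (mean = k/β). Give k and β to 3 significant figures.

For Gamma(k, rate β): mean = k/β, variance = k/β², so CV = 1/√k.
CV = SD/mean = 86/102 = 0.8431, hence k = 1/CV² = 1.41.
Then β = k/mean = 1.41/102 = 0.0138.

k ≈ 1.41, β ≈ 0.0138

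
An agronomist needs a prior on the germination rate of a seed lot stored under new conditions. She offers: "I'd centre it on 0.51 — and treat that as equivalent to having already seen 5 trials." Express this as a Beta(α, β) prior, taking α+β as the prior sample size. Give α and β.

α = 2.55, β = 2.45

Under the effective-sample-size interpretation, Beta(α, β) has prior mean α/(α+β) and prior sample size α+β.
So α+β = 5 and α/(α+β) = 0.51, giving α = 0.51·5 = 2.55 and β = 5 − 2.55 = 2.45.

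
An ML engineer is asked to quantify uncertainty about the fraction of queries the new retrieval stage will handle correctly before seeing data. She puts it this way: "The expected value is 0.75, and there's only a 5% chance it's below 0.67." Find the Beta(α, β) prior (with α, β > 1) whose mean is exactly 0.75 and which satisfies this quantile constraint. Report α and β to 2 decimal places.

With mean 0.75 fixed, write α = 0.75s, β = 0.25s where s = α+β.
Need P(θ < 0.67) = 0.05 under Beta(0.75s, 0.25s). Normal approximation: (q−m)/√(m(1−m)/s) ≈ z_{0.05} = -1.64, so s ≈ 0.75·0.25·(-1.64)²/(0.67−0.75)² = 79.3.
At s = 79.3: P(θ<0.67) ≈ 0.056. Adjusting to match 0.05 gives s ≈ 85.17.
So α = 0.75·85.17 ≈ 63.88, β = 0.25·85.17 ≈ 21.29.

α ≈ 63.88, β ≈ 21.29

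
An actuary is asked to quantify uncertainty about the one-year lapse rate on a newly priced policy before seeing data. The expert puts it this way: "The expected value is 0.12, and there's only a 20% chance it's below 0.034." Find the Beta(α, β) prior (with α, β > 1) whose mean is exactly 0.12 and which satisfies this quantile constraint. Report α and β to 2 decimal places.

α ≈ 1.13, β ≈ 8.25

With mean 0.12 fixed, write α = 0.12s, β = 0.88s where s = α+β.
Need P(θ < 0.034) = 0.2 under Beta(0.12s, 0.88s). Normal approximation: (q−m)/√(m(1−m)/s) ≈ z_{0.2} = -0.842, so s ≈ 0.12·0.88·(-0.842)²/(0.034−0.12)² = 10.1.
At s = 10.1: P(θ<0.034) ≈ 0.185. Adjusting to match 0.2 gives s ≈ 9.38.
So α = 0.12·9.38 ≈ 1.13, β = 0.88·9.38 ≈ 8.25.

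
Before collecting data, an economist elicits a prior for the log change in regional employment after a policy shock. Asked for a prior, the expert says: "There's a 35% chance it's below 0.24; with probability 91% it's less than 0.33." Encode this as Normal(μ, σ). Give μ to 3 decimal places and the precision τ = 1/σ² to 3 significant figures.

μ = 0.260, τ = 368

The p-quantile of Normal(μ,σ) is μ + z_p·σ, with z_{0.35} = -0.3853 and z_{0.91} = 1.341.
Eliminate σ: μ = (z₂·x₁ − z₁·x₂)/(z₂ − z₁) = (1.341·0.24 − (-0.3853)·0.33)/1.726 = 0.260.
Then σ = (x₂ − x₁)/(z₂ − z₁) = (0.33 − 0.24)/1.726 = 0.052.
Precision τ = 1/σ² = 1/0.05214² = 368.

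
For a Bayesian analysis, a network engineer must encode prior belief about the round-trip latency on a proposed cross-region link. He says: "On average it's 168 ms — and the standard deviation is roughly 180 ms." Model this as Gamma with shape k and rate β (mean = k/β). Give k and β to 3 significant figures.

For Gamma(k, rate β): mean = k/β, variance = k/β², so CV = 1/√k.
CV = SD/mean = 180/168 = 1.071, hence k = 1/CV² = 0.871.
Then β = k/mean = 0.871/168 = 0.00519.

k ≈ 0.871, β ≈ 0.00519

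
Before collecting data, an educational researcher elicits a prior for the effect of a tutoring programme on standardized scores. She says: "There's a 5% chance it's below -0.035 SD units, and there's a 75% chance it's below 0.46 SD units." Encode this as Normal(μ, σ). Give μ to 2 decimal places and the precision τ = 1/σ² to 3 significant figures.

μ = 0.32, τ = 22

For Normal(μ,σ), the p-quantile is μ + z_p·σ. Here z_{0.05} = -1.645, z_{0.75} = 0.6745.
So -0.035 = μ − 1.645σ and 0.46 = μ + 0.6745σ.
Subtracting: σ = (0.46 − -0.035)/(0.6745 − (-1.645)) = 0.21.
Then μ = -0.035 − (-1.645)·0.21 = 0.32.
Precision τ = 1/σ² = 1/0.2134² = 22.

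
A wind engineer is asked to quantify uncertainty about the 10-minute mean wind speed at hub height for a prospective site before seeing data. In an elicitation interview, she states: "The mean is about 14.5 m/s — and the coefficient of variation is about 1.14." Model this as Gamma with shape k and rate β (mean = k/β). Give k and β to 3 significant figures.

k ≈ 0.769, β ≈ 0.0531

For Gamma(k, rate β): mean = k/β, variance = k/β², so CV = 1/√k.
CV = 1.14, hence k = 1/CV² = 0.769.
Then β = k/mean = 0.769/14.5 = 0.0531.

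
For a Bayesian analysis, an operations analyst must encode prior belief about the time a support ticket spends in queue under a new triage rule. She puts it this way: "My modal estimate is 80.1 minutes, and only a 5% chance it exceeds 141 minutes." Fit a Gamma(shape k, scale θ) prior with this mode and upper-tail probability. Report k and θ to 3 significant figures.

k ≈ 9.72, θ ≈ 9.18

Gamma(k,θ) with k>1 has mode (k−1)θ, so θ = 80.1/(k−1).
Need P(X < 141) = 0.95 with θ tied to k this way. Start at k = 2, θ = 80.1: P(X<141) ≈ 0.525.
Too low — raise k to concentrate. Iterating converges to k ≈ 9.72.
Then θ = 80.1/(9.72−1) ≈ 9.18.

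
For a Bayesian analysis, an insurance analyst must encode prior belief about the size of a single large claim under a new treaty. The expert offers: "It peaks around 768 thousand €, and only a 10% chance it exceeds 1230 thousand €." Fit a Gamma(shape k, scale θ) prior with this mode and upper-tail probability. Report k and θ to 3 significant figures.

k ≈ 9.47, θ ≈ 90.7

Gamma(k,θ) with k>1 has mode (k−1)θ, so θ = 768/(k−1).
Need P(X < 1230) = 0.9 with θ tied to k this way. Start at k = 2, θ = 768: P(X<1230) ≈ 0.476.
Too low — raise k to concentrate. Iterating converges to k ≈ 9.47.
Then θ = 768/(9.47−1) ≈ 90.7.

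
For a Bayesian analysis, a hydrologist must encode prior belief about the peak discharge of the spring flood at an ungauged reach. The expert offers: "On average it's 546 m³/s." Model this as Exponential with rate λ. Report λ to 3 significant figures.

λ ≈ 0.00183

Exponential mean = 1/λ, so λ = 1/546.0 = 0.00183.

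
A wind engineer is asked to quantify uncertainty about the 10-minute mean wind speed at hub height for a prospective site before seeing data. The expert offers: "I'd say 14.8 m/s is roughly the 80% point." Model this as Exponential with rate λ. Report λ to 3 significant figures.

λ ≈ 0.109

P(T < 14.8) = 1 − e^(−λ·14.8) = 0.8, so λ = −ln(1−0.8)/14.8 = −ln(0.2)/14.8 = 0.109.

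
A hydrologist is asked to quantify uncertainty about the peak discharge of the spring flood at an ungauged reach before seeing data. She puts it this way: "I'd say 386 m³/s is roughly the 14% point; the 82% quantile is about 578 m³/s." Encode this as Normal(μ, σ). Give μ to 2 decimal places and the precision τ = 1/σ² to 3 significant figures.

For Normal(μ,σ), the p-quantile is μ + z_p·σ. Here z_{0.14} = -1.08, z_{0.82} = 0.9154.
So 386 = μ − 1.08σ and 578 = μ + 0.9154σ.
Subtracting: σ = (578 − 386)/(0.9154 − (-1.08)) = 96.21.
Then μ = 386 − (-1.08)·96.21 = 489.93.
Precision τ = 1/σ² = 1/96.21² = 0.000108.

μ = 489.93, τ = 0.000108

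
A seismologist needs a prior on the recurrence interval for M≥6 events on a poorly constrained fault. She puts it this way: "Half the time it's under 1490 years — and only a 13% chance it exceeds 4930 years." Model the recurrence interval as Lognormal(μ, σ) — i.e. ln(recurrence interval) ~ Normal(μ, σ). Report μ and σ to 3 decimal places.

μ ≈ 7.307, σ ≈ 1.062

If T ~ Lognormal(μ,σ) then ln T ~ Normal(μ,σ), so the p-quantile of ln T is μ + z_p·σ.
ln(1490) = 7.307 and ln(4930) = 8.503; z_{0.5} = 0, z_{0.87} = 1.126.
σ = (8.503 − 7.307)/(1.126 − (0)) = 1.062.
μ = 7.307 − (0)·1.062 = 7.307.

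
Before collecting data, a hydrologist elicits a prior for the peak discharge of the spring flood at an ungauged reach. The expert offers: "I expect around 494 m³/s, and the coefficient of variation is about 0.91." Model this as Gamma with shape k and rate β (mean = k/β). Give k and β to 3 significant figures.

k ≈ 1.21, β ≈ 0.00244

For Gamma(k, rate β): mean = k/β, variance = k/β², so CV = 1/√k.
CV = 0.91, hence k = 1/CV² = 1.21.
Then β = k/mean = 1.21/494 = 0.00244.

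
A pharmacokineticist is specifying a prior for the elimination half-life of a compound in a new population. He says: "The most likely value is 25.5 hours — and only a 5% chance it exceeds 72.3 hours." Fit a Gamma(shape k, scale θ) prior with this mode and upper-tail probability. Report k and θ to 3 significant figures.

Gamma(k,θ) with k>1 has mode (k−1)θ, so θ = 25.5/(k−1).
Need P(X < 72.3) = 0.95 with θ tied to k this way. Start at k = 2, θ = 25.5: P(X<72.3) ≈ 0.775.
Too low — raise k to concentrate. Iterating converges to k ≈ 3.46.
Then θ = 25.5/(3.46−1) ≈ 10.4.

k ≈ 3.46, θ ≈ 10.4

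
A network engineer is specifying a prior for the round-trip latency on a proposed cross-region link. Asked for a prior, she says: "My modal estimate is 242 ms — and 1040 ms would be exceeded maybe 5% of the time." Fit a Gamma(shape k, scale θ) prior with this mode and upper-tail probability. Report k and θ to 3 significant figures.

Gamma(k,θ) with k>1 has mode (k−1)θ, so θ = 242/(k−1).
Need P(X < 1040) = 0.95 with θ tied to k this way. Start at k = 2, θ = 242: P(X<1040) ≈ 0.928.
Too low — raise k to concentrate. Iterating converges to k ≈ 2.17.
Then θ = 242/(2.17−1) ≈ 208.

k ≈ 2.17, θ ≈ 208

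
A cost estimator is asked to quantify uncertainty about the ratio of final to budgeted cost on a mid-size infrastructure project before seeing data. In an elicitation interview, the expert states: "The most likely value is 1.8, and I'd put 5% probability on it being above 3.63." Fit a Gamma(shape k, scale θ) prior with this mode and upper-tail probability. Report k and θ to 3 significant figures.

k ≈ 6.63, θ ≈ 0.32

Gamma(k,θ) with k>1 has mode (k−1)θ, so θ = 1.8/(k−1).
Need P(X < 3.63) = 0.95 with θ tied to k this way. Start at k = 2, θ = 1.8: P(X<3.63) ≈ 0.598.
Too low — raise k to concentrate. Iterating converges to k ≈ 6.63.
Then θ = 1.8/(6.63−1) ≈ 0.32.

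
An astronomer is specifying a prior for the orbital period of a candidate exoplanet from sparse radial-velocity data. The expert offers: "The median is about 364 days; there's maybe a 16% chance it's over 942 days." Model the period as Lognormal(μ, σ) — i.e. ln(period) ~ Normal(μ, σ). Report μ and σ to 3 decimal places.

If T ~ Lognormal(μ,σ) then ln T ~ Normal(μ,σ), so the p-quantile of ln T is μ + z_p·σ.
ln(364) = 5.897 and ln(942) = 6.848; z_{0.5} = 0, z_{0.84} = 0.9945.
σ = (6.848 − 5.897)/(0.9945 − (0)) = 0.956.
μ = 5.897 − (0)·0.956 = 5.897.

μ ≈ 5.897, σ ≈ 0.956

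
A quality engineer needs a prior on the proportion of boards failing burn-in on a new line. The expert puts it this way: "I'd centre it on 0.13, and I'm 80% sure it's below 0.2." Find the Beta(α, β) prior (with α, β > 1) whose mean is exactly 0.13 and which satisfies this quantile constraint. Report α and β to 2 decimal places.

With mean 0.13 fixed, write α = 0.13s, β = 0.87s where s = α+β.
Need P(θ < 0.2) = 0.8 under Beta(0.13s, 0.87s). Normal approximation: (q−m)/√(m(1−m)/s) ≈ z_{0.8} = 0.842, so s ≈ 0.13·0.87·(0.842)²/(0.2−0.13)² = 16.3.
At s = 16.3: P(θ<0.2) ≈ 0.819. Adjusting to match 0.8 gives s ≈ 12.44.
So α = 0.13·12.44 ≈ 1.62, β = 0.87·12.44 ≈ 10.82.

α ≈ 1.62, β ≈ 10.82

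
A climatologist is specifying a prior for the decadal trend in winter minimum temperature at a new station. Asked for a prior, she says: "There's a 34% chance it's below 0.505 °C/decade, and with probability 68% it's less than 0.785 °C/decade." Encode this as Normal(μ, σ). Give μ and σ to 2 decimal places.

μ = 0.64, σ = 0.32

For Normal(μ,σ), the p-quantile is μ + z_p·σ. Here z_{0.34} = -0.4125, z_{0.68} = 0.4677.
So 0.505 = μ − 0.4125σ and 0.785 = μ + 0.4677σ.
Subtracting: σ = (0.785 − 0.505)/(0.4677 − (-0.4125)) = 0.32.
Then μ = 0.505 − (-0.4125)·0.32 = 0.64.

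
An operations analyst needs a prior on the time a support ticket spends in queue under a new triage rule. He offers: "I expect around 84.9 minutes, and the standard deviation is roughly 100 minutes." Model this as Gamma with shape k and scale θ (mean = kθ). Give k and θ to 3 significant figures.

For Gamma(k, scale θ): mean = kθ, variance = kθ², so CV = 1/√k.
CV = SD/mean = 100/84.9 = 1.178, hence k = 1/CV² = 0.721.
Then θ = mean/k = 84.9/0.721 = 118.

k ≈ 0.721, θ ≈ 118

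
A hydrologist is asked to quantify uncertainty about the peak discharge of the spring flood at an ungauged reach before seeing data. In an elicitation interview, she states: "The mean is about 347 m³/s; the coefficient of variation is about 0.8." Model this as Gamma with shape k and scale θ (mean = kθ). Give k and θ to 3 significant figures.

For Gamma(k, scale θ): mean = kθ, variance = kθ², so CV = 1/√k.
CV = 0.8, hence k = 1/CV² = 1.56.
Then θ = mean/k = 347/1.56 = 222.

k ≈ 1.56, θ ≈ 222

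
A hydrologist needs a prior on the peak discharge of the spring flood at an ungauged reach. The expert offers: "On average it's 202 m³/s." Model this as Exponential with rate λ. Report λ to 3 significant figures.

Exponential mean = 1/λ, so λ = 1/202.0 = 0.00495.

λ ≈ 0.00495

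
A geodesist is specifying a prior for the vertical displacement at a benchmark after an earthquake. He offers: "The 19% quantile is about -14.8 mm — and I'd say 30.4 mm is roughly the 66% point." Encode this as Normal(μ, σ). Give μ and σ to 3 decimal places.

The p-quantile of Normal(μ,σ) is μ + z_p·σ, with z_{0.19} = -0.8779 and z_{0.66} = 0.4125.
Eliminate σ: μ = (z₂·x₁ − z₁·x₂)/(z₂ − z₁) = (0.4125·-14.8 − (-0.8779)·30.4)/1.29 = 15.952.
Then σ = (x₂ − x₁)/(z₂ − z₁) = (30.4 − -14.8)/1.29 = 35.029.

μ = 15.952, σ = 35.029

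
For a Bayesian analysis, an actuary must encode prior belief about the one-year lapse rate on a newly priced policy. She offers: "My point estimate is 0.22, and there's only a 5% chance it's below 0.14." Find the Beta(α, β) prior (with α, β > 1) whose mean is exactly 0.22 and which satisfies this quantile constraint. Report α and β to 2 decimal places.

With mean 0.22 fixed, write α = 0.22s, β = 0.78s where s = α+β.
Need P(θ < 0.14) = 0.05 under Beta(0.22s, 0.78s). Normal approximation: (q−m)/√(m(1−m)/s) ≈ z_{0.05} = -1.64, so s ≈ 0.22·0.78·(-1.64)²/(0.14−0.22)² = 72.5.
At s = 72.5: P(θ<0.14) ≈ 0.038. Adjusting to match 0.05 gives s ≈ 62.79.
So α = 0.22·62.79 ≈ 13.81, β = 0.78·62.79 ≈ 48.98.

α ≈ 13.81, β ≈ 48.98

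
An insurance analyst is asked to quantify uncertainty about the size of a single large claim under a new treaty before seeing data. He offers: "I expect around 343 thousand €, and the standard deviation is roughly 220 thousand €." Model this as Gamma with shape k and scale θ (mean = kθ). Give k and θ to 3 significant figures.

k ≈ 2.43, θ ≈ 141

For Gamma(k, scale θ): mean = kθ, variance = kθ², so CV = 1/√k.
CV = SD/mean = 220/343 = 0.6414, hence k = 1/CV² = 2.43.
Then θ = mean/k = 343/2.43 = 141.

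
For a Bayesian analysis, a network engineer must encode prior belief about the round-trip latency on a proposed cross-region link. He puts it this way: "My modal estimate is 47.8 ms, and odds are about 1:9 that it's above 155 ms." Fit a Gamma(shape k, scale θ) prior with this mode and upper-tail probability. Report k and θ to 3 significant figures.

k ≈ 2.36, θ ≈ 35

Gamma(k,θ) with k>1 has mode (k−1)θ, so θ = 47.8/(k−1).
Need P(X < 155) = 0.9 with θ tied to k this way. Start at k = 2, θ = 47.8: P(X<155) ≈ 0.834.
Too low — raise k to concentrate. Iterating converges to k ≈ 2.36.
Then θ = 47.8/(2.36−1) ≈ 35.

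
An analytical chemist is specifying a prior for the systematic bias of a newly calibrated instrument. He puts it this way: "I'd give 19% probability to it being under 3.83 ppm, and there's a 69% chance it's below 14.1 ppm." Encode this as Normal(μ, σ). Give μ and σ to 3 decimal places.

μ = 10.393, σ = 7.476

For Normal(μ,σ), the p-quantile is μ + z_p·σ. Here z_{0.19} = -0.8779, z_{0.69} = 0.4959.
So 3.83 = μ − 0.8779σ and 14.1 = μ + 0.4959σ.
Subtracting: σ = (14.1 − 3.83)/(0.4959 − (-0.8779)) = 7.476.
Then μ = 3.83 − (-0.8779)·7.476 = 10.393.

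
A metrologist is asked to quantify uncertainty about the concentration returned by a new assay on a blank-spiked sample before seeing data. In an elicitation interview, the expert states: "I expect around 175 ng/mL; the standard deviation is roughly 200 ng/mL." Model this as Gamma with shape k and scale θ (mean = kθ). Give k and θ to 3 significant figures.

k ≈ 0.766, θ ≈ 229

For Gamma(k, scale θ): mean = kθ, variance = kθ², so CV = 1/√k.
CV = SD/mean = 200/175 = 1.143, hence k = 1/CV² = 0.766.
Then θ = mean/k = 175/0.766 = 229.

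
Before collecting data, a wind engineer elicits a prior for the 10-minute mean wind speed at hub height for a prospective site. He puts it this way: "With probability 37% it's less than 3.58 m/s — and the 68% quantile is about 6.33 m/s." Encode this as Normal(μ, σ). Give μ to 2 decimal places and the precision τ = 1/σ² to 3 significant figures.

μ = 4.72, τ = 0.0845

The p-quantile of Normal(μ,σ) is μ + z_p·σ, with z_{0.37} = -0.3319 and z_{0.68} = 0.4677.
Eliminate σ: μ = (z₂·x₁ − z₁·x₂)/(z₂ − z₁) = (0.4677·3.58 − (-0.3319)·6.33)/0.7996 = 4.72.
Then σ = (x₂ − x₁)/(z₂ − z₁) = (6.33 − 3.58)/0.7996 = 3.44.
Precision τ = 1/σ² = 1/3.439² = 0.0845.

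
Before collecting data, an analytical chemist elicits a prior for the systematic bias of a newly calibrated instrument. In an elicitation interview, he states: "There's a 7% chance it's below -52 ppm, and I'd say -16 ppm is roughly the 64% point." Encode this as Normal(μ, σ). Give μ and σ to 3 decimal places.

For Normal(μ,σ), the p-quantile is μ + z_p·σ. Here z_{0.07} = -1.476, z_{0.64} = 0.3585.
So -52 = μ − 1.476σ and -16 = μ + 0.3585σ.
Subtracting: σ = (-16 − -52)/(0.3585 − (-1.476)) = 19.627.
Then μ = -52 − (-1.476)·19.627 = -23.035.

μ = -23.035, σ = 19.627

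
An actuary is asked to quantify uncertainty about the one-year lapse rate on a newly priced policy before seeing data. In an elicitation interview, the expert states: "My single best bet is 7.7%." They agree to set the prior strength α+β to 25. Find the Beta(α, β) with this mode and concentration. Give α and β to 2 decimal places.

For α,β > 1 the Beta mode is (α−1)/(α+β−2). With α+β = 25, the mode is (α−1)/23.
Set (α−1)/23 = 0.077 → α = 1 + 0.077·23 = 2.77.
β = 25 − α = 22.23.

α = 2.77, β = 22.23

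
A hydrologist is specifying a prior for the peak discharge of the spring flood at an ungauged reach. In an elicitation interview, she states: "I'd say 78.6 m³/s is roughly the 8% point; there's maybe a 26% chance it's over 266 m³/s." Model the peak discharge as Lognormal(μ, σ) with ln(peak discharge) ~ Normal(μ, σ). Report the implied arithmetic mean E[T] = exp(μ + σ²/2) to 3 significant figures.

E[T] ≈ 217 m³/s

If T ~ Lognormal(μ,σ) then ln T ~ Normal(μ,σ), so the p-quantile of ln T is μ + z_p·σ.
ln(78.6) = 4.364 and ln(266) = 5.583; z_{0.08} = -1.405, z_{0.74} = 0.6433.
σ = (5.583 − 4.364)/(0.6433 − (-1.405)) = 0.595.
μ = 4.364 − (-1.405)·0.595 = 5.201.
E[T] = exp(μ + σ²/2) = exp(5.201 + 0.1771) = 217 m³/s.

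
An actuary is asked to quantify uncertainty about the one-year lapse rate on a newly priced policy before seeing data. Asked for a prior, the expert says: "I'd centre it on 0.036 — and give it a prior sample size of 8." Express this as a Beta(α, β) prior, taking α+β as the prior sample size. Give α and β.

Under the effective-sample-size interpretation, Beta(α, β) has prior mean α/(α+β) and prior sample size α+β.
So α+β = 8 and α/(α+β) = 0.036, giving α = 0.036·8 = 0.288 and β = 8 − 0.288 = 7.712.

α = 0.288, β = 7.712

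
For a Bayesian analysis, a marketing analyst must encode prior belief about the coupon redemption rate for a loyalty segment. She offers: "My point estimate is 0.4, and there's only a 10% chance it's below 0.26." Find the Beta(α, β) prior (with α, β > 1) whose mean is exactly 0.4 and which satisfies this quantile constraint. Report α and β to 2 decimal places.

α ≈ 7.61, β ≈ 11.42

With mean 0.4 fixed, write α = 0.4s, β = 0.6s where s = α+β.
Need P(θ < 0.26) = 0.1 under Beta(0.4s, 0.6s). Normal approximation: (q−m)/√(m(1−m)/s) ≈ z_{0.1} = -1.28, so s ≈ 0.4·0.6·(-1.28)²/(0.26−0.4)² = 20.1.
At s = 20.1: P(θ<0.26) ≈ 0.093. Adjusting to match 0.1 gives s ≈ 19.04.
So α = 0.4·19.04 ≈ 7.61, β = 0.6·19.04 ≈ 11.42.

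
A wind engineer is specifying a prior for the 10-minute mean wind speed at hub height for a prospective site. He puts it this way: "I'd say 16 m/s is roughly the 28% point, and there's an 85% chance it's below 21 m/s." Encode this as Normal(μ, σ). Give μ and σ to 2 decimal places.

μ = 17.80, σ = 3.09

For Normal(μ,σ), the p-quantile is μ + z_p·σ. Here z_{0.28} = -0.5828, z_{0.85} = 1.036.
So 16 = μ − 0.5828σ and 21 = μ + 1.036σ.
Subtracting: σ = (21 − 16)/(1.036 − (-0.5828)) = 3.09.
Then μ = 16 − (-0.5828)·3.09 = 17.80.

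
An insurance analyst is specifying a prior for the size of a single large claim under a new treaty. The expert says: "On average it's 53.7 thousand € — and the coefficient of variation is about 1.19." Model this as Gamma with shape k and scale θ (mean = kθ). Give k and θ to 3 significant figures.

k ≈ 0.706, θ ≈ 76

For Gamma(k, scale θ): mean = kθ, variance = kθ², so CV = 1/√k.
CV = 1.19, hence k = 1/CV² = 0.706.
Then θ = mean/k = 53.7/0.706 = 76.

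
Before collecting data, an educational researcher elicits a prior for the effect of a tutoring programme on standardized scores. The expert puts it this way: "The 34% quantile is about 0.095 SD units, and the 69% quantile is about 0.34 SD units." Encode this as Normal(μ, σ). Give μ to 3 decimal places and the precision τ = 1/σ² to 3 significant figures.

μ = 0.206, τ = 13.7

For Normal(μ,σ), the p-quantile is μ + z_p·σ. Here z_{0.34} = -0.4125, z_{0.69} = 0.4959.
So 0.095 = μ − 0.4125σ and 0.34 = μ + 0.4959σ.
Subtracting: σ = (0.34 − 0.095)/(0.4959 − (-0.4125)) = 0.270.
Then μ = 0.095 − (-0.4125)·0.270 = 0.206.
Precision τ = 1/σ² = 1/0.2697² = 13.7.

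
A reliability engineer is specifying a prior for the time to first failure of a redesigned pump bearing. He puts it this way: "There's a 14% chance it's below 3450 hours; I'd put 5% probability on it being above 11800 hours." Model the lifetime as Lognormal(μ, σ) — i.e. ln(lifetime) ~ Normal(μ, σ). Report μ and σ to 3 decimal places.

If T ~ Lognormal(μ,σ) then ln T ~ Normal(μ,σ), so the p-quantile of ln T is μ + z_p·σ.
ln(3450) = 8.146 and ln(11800) = 9.376; z_{0.14} = -1.08, z_{0.95} = 1.645.
σ = (9.376 − 8.146)/(1.645 − (-1.08)) = 0.451.
μ = 8.146 − (-1.08)·0.451 = 8.634.

μ ≈ 8.634, σ ≈ 0.451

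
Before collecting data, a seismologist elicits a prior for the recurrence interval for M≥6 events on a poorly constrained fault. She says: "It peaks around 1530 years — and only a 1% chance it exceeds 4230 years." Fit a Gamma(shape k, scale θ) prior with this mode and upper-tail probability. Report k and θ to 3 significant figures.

k ≈ 5.44, θ ≈ 345

Gamma(k,θ) with k>1 has mode (k−1)θ, so θ = 1530/(k−1).
Need P(X < 4230) = 0.99 with θ tied to k this way. Start at k = 2, θ = 1530: P(X<4230) ≈ 0.763.
Too low — raise k to concentrate. Iterating converges to k ≈ 5.44.
Then θ = 1530/(5.44−1) ≈ 345.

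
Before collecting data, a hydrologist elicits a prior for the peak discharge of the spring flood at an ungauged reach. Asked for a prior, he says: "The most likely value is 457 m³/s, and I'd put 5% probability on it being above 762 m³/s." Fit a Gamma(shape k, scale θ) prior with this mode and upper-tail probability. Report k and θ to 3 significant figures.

Gamma(k,θ) with k>1 has mode (k−1)θ, so θ = 457/(k−1).
Need P(X < 762) = 0.95 with θ tied to k this way. Start at k = 2, θ = 457: P(X<762) ≈ 0.497.
Too low — raise k to concentrate. Iterating converges to k ≈ 11.7.
Then θ = 457/(11.7−1) ≈ 42.8.

k ≈ 11.7, θ ≈ 42.8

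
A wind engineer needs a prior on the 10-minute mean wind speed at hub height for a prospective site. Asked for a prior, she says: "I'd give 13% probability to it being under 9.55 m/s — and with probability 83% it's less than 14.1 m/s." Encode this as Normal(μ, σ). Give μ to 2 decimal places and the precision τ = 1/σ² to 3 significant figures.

μ = 12.01, τ = 0.209

The p-quantile of Normal(μ,σ) is μ + z_p·σ, with z_{0.13} = -1.126 and z_{0.83} = 0.9542.
Eliminate σ: μ = (z₂·x₁ − z₁·x₂)/(z₂ − z₁) = (0.9542·9.55 − (-1.126)·14.1)/2.081 = 12.01.
Then σ = (x₂ − x₁)/(z₂ − z₁) = (14.1 − 9.55)/2.081 = 2.19.
Precision τ = 1/σ² = 1/2.187² = 0.209.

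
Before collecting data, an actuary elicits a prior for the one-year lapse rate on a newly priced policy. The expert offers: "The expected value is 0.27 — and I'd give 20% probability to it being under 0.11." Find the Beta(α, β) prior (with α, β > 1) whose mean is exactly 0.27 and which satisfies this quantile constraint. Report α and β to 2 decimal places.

α ≈ 1.49, β ≈ 4.03

With mean 0.27 fixed, write α = 0.27s, β = 0.73s where s = α+β.
Need P(θ < 0.11) = 0.2 under Beta(0.27s, 0.73s). Normal approximation: (q−m)/√(m(1−m)/s) ≈ z_{0.2} = -0.842, so s ≈ 0.27·0.73·(-0.842)²/(0.11−0.27)² = 5.5.
At s = 5.5: P(θ<0.11) ≈ 0.202. Adjusting to match 0.2 gives s ≈ 5.52.
So α = 0.27·5.52 ≈ 1.49, β = 0.73·5.52 ≈ 4.03.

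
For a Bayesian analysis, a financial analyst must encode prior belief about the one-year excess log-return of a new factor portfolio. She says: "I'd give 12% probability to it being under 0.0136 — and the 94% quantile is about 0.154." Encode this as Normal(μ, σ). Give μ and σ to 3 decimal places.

μ = 0.074, σ = 0.051

The p-quantile of Normal(μ,σ) is μ + z_p·σ, with z_{0.12} = -1.175 and z_{0.94} = 1.555.
Eliminate σ: μ = (z₂·x₁ − z₁·x₂)/(z₂ − z₁) = (1.555·0.0136 − (-1.175)·0.154)/2.73 = 0.074.
Then σ = (x₂ − x₁)/(z₂ − z₁) = (0.154 − 0.0136)/2.73 = 0.051.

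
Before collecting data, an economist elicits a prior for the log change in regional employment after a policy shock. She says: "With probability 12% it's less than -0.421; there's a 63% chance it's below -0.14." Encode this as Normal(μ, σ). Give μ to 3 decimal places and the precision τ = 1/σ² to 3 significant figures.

The p-quantile of Normal(μ,σ) is μ + z_p·σ, with z_{0.12} = -1.175 and z_{0.63} = 0.3319.
Eliminate σ: μ = (z₂·x₁ − z₁·x₂)/(z₂ − z₁) = (0.3319·-0.421 − (-1.175)·-0.14)/1.507 = -0.202.
Then σ = (x₂ − x₁)/(z₂ − z₁) = (-0.14 − -0.421)/1.507 = 0.186.
Precision τ = 1/σ² = 1/0.1865² = 28.8.

μ = -0.202, τ = 28.8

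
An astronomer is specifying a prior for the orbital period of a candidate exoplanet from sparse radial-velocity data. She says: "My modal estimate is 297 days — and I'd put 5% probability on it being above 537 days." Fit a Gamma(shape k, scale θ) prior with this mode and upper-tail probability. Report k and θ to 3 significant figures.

k ≈ 8.94, θ ≈ 37.4

Gamma(k,θ) with k>1 has mode (k−1)θ, so θ = 297/(k−1).
Need P(X < 537) = 0.95 with θ tied to k this way. Start at k = 2, θ = 297: P(X<537) ≈ 0.540.
Too low — raise k to concentrate. Iterating converges to k ≈ 8.94.
Then θ = 297/(8.94−1) ≈ 37.4.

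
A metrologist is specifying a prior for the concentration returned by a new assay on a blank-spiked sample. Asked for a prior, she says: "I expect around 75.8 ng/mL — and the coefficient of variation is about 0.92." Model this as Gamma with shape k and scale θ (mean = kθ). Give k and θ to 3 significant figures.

k ≈ 1.18, θ ≈ 64.2

For Gamma(k, scale θ): mean = kθ, variance = kθ², so CV = 1/√k.
CV = 0.92, hence k = 1/CV² = 1.18.
Then θ = mean/k = 75.8/1.18 = 64.2.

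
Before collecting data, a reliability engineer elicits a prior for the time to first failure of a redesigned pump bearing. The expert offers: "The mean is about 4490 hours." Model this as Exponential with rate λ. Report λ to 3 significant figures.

Exponential mean = 1/λ, so λ = 1/4490.0 = 0.000223.

λ ≈ 0.000223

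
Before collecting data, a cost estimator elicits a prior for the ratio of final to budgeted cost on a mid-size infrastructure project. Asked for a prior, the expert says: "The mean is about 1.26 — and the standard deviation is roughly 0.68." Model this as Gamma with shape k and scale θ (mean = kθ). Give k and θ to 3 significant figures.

For Gamma(k, scale θ): mean = kθ, variance = kθ², so CV = 1/√k.
CV = SD/mean = 0.68/1.26 = 0.5397, hence k = 1/CV² = 3.43.
Then θ = mean/k = 1.26/3.43 = 0.367.

k ≈ 3.43, θ ≈ 0.367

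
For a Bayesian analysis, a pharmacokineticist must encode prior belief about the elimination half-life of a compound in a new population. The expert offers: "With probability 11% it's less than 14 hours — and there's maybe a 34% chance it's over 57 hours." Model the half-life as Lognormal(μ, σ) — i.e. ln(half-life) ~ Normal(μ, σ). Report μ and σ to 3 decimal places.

μ ≈ 3.690, σ ≈ 0.857

If T ~ Lognormal(μ,σ) then ln T ~ Normal(μ,σ), so the p-quantile of ln T is μ + z_p·σ.
ln(14) = 2.639 and ln(57) = 4.043; z_{0.11} = -1.227, z_{0.66} = 0.4125.
σ = (4.043 − 2.639)/(0.4125 − (-1.227)) = 0.857.
μ = 2.639 − (-1.227)·0.857 = 3.690.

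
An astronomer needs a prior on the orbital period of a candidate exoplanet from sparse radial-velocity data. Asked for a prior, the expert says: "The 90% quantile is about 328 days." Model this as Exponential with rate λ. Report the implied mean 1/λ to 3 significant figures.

P(T < 328.0) = 1 − e^(−λ·328.0) = 0.9, so λ = −ln(1−0.9)/328.0 = −ln(0.1)/328.0 = 0.00702.
Mean = 1/λ = 142 days.

mean ≈ 142 days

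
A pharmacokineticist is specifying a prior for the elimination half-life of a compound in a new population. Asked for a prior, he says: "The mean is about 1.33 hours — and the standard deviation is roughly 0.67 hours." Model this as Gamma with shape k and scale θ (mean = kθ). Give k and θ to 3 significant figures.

k ≈ 3.94, θ ≈ 0.338

For Gamma(k, scale θ): mean = kθ, variance = kθ², so CV = 1/√k.
CV = SD/mean = 0.67/1.33 = 0.5038, hence k = 1/CV² = 3.94.
Then θ = mean/k = 1.33/3.94 = 0.338.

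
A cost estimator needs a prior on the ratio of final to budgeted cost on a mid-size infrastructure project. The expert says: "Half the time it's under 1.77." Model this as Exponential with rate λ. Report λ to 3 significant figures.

λ ≈ 0.392

Exponential median = ln 2 / λ, so λ = ln 2 / 1.77 = 0.392.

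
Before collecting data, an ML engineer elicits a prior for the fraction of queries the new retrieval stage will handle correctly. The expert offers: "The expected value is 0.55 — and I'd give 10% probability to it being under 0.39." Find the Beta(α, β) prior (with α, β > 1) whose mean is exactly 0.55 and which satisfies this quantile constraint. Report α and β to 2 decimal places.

α ≈ 8.70, β ≈ 7.12

With mean 0.55 fixed, write α = 0.55s, β = 0.45s where s = α+β.
Need P(θ < 0.39) = 0.1 under Beta(0.55s, 0.45s). Normal approximation: (q−m)/√(m(1−m)/s) ≈ z_{0.1} = -1.28, so s ≈ 0.55·0.45·(-1.28)²/(0.39−0.55)² = 15.9.
At s = 15.9: P(θ<0.39) ≈ 0.100. Adjusting to match 0.1 gives s ≈ 15.82.
So α = 0.55·15.82 ≈ 8.70, β = 0.45·15.82 ≈ 7.12.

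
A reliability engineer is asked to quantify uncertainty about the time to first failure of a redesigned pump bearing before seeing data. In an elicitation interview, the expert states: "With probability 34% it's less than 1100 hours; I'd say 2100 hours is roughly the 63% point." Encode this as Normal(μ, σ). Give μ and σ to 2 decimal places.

μ = 1654.15, σ = 1343.51

The p-quantile of Normal(μ,σ) is μ + z_p·σ, with z_{0.34} = -0.4125 and z_{0.63} = 0.3319.
Eliminate σ: μ = (z₂·x₁ − z₁·x₂)/(z₂ − z₁) = (0.3319·1100 − (-0.4125)·2100)/0.7443 = 1654.15.
Then σ = (x₂ − x₁)/(z₂ − z₁) = (2100 − 1100)/0.7443 = 1343.51.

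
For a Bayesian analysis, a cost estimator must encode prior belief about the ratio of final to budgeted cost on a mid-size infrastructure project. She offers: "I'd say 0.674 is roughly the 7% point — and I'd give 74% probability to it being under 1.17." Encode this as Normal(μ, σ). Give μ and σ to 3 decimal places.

μ = 1.019, σ = 0.234

The p-quantile of Normal(μ,σ) is μ + z_p·σ, with z_{0.07} = -1.476 and z_{0.74} = 0.6433.
Eliminate σ: μ = (z₂·x₁ − z₁·x₂)/(z₂ − z₁) = (0.6433·0.674 − (-1.476)·1.17)/2.119 = 1.019.
Then σ = (x₂ − x₁)/(z₂ − z₁) = (1.17 − 0.674)/2.119 = 0.234.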